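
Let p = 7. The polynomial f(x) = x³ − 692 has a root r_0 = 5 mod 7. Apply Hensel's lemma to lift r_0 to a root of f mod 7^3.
r_2 = 138 (mod 343)

Hensel: r_{i+1} = r_i − f(r_i)/f′(r_i) mod 7^{i+2}, where f′(x) = 3x². Iterate:
  r_0 = 5 (mod 7)
  r_1 = 40 (mod 49)
  r_2 = 138 (mod 343)
Final: r = 138 with f(r) ≡ 0 mod 7^3.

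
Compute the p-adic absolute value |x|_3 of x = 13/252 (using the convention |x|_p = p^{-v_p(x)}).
|13/252|_3 = 9

Step 1 — compute v_3(x) by factoring powers of 3 out of the numerator and denominator: v_3(13/252) = -2. Step 2 — apply |x|_p = p^{-v_p(x)} = 3^{2} = 9.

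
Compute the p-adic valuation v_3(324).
v_3(324) = 4

v_3(n) is the largest exponent k such that 3^k divides n. Factor out: 324 = 3^4 · 4. (Sign doesn't affect v_p.) So v_3(324) = 4.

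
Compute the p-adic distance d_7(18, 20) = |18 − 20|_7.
d_7(18, 20) = 1

Step 1 — x − y = 18 − 20 = -2. Step 2 — v_7(-2) = 0 (factor: -2 = −(7^0 · 2); the sign does not affect v_p). Step 3 — |x − y|_7 = 7^{0} = 1.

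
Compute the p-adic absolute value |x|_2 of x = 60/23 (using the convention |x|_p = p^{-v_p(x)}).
|60/23|_2 = 1/4

Step 1 — compute v_2(x) by factoring powers of 2 out of the numerator and denominator: v_2(60/23) = 2. Step 2 — apply |x|_p = p^{-v_p(x)} = 2^{-2} = 1/4.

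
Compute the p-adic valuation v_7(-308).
v_7(-308) = 1

v_7(n) is the largest exponent k such that 7^k divides n. Factor out: -308 = -7^1 · 44. (Sign doesn't affect v_p.) So v_7(-308) = 1.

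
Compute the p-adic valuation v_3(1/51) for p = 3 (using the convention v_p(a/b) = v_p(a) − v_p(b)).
v_3(1/51) = -1

Factor powers of 3 from the numerator and denominator of the reduced fraction: 1 = 3^0 · 1 and 51 = 3^1 · 17. Apply v_p(a/b) = v_p(a) − v_p(b): v_3(1/51) = 0 − 1 = -1.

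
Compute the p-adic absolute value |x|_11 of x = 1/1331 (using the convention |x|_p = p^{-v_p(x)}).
|1/1331|_11 = 1331

Step 1 — compute v_11(x) by factoring powers of 11 out of the numerator and denominator: v_11(1/1331) = -3. Step 2 — apply |x|_p = p^{-v_p(x)} = 11^{3} = 1331.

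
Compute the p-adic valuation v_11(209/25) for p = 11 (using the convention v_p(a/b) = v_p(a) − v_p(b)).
v_11(209/25) = 1

Factor powers of 11 from the numerator and denominator of the reduced fraction: 209 = 11^1 · 19 and 25 = 11^0 · 25. Apply v_p(a/b) = v_p(a) − v_p(b): v_11(209/25) = 1 − 0 = 1.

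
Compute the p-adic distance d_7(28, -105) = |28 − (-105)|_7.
d_7(28, -105) = 1/7

Step 1 — x − y = 28 − (-105) = 133. Step 2 — v_7(133) = 1 (factor: 133 = (7^1 · 19); the sign does not affect v_p). Step 3 — |x − y|_7 = 7^{-1} = 1/7.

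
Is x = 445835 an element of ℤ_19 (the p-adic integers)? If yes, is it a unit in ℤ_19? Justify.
x ∈ ℤ_19 but not a unit; v_19(x) = 3 > 0

ℤ_19 = {x ∈ ℚ_19 : v_19(x) ≥ 0} and ℤ_19^× = {x ∈ ℤ_19 : v_19(x) = 0}. Here v_19(445835) = v_19(num) − v_19(den) = 3; compare against these criteria.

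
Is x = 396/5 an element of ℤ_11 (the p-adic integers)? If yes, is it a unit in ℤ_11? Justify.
x ∈ ℤ_11 but not a unit; v_11(x) = 1 > 0

ℤ_11 = {x ∈ ℚ_11 : v_11(x) ≥ 0} and ℤ_11^× = {x ∈ ℤ_11 : v_11(x) = 0}. Here v_11(396/5) = v_11(num) − v_11(den) = 1; compare against these criteria.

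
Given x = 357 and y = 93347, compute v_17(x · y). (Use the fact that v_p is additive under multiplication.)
v_17(33324879) = 4

v_p(x) = 1 (factor: 357 = 17^1 · 21); v_p(y) = 3 (factor: 93347 = 17^3 · 19). Additivity: v_p(xy) = v_p(x) + v_p(y) = 1 + 3 = 4. (Direct check: xy = 33324879 = 17^4 · (399).)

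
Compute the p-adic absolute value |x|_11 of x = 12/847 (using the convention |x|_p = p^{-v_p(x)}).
|12/847|_11 = 121

Step 1 — compute v_11(x) by factoring powers of 11 out of the numerator and denominator: v_11(12/847) = -2. Step 2 — apply |x|_p = p^{-v_p(x)} = 11^{2} = 121.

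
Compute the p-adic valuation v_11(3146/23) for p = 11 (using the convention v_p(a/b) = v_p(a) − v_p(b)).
v_11(3146/23) = 2

Factor powers of 11 from the numerator and denominator of the reduced fraction: 3146 = 11^2 · 26 and 23 = 11^0 · 23. Apply v_p(a/b) = v_p(a) − v_p(b): v_11(3146/23) = 2 − 0 = 2.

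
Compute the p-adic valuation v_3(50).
v_3(50) = 0

v_3(n) is the largest exponent k such that 3^k divides n. Factor out: 50 = 3^0 · 50. (Sign doesn't affect v_p.) So v_3(50) = 0.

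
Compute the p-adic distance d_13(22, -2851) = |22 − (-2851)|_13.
d_13(22, -2851) = 1/169

Step 1 — x − y = 22 − (-2851) = 2873. Step 2 — v_13(2873) = 2 (factor: 2873 = (13^2 · 17); the sign does not affect v_p). Step 3 — |x − y|_13 = 13^{-2} = 1/169.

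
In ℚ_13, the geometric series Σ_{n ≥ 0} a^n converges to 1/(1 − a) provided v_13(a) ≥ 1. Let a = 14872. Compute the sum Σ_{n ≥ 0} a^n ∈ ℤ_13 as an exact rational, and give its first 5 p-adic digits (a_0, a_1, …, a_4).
Σ a^n = 1/(1 − a) = -1/14871;  first 5 digits = (1, 0, 10, 6, 9)

v_13(a) = 2 ≥ 1, so the series converges in ℤ_13 to 1/(1 − a) = 1/(1 − 14872) = -1/14871. Expand this rational in ℤ_13: compute digits iteratively via d_i = x_i mod 13, x_{i+1} = (x_i − d_i)/13. The first 5 digits are (1, 0, 10, 6, 9).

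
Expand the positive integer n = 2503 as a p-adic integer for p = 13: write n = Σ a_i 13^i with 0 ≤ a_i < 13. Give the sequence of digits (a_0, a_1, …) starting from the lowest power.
(a_0, a_1, …) = (7, 10, 1, 1)

Repeated division by 13 gives the digits low-to-high: 2503 = 7 + 10·13^1 + 1·13^2 + 1·13^3. Digit sequence: (7, 10, 1, 1).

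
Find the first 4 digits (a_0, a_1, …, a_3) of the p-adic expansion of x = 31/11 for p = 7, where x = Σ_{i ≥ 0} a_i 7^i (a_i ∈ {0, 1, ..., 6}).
(a_0, …, a_3) = (6, 4, 0, 5)

v_7(31/11) = 0 (numerator and denominator both coprime to 7), so x ∈ ℤ_7^×. Compute digits iteratively via a_i = x_i mod 7, x_{i+1} = (x_i − a_i)/7, with x_0 = x:
  x_0 = 31/11;  a_0 = 6;  x_1 = (x_0 − 6)/7 = -5/11
  x_1 = -5/11;  a_1 = 4;  x_2 = (x_1 − 4)/7 = -7/11
  x_2 = -7/11;  a_2 = 0;  x_3 = (x_2 − 0)/7 = -1/11
  x_3 = -1/11;  a_3 = 5;  x_4 = (x_3 − 5)/7 = -8/11
Digits: (6, 4, 0, 5).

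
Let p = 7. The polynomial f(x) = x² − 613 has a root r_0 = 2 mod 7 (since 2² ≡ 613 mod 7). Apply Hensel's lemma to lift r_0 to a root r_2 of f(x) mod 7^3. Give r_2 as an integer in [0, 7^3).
r_2 = 142 (mod 343)

Hensel's recurrence: r_{i+1} = r_i − f(r_i)·(f′(r_i))^{-1} mod 7^{i+2}, with f′(x) = 2x. Iterate:
  r_0 = 2 (mod 7)
  r_1 = 44 (mod 49)
  r_2 = 142 (mod 343)
Final: r_2 = 142, and one checks f(r_2) ≡ 0 mod 7^3.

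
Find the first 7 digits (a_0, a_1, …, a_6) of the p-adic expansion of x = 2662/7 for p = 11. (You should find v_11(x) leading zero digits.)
(a_0, …, a_6) = (0, 0, 0, 5, 9, 7, 4)

v_11(2662/7) = 3, so a_0 = ... = a_2 = 0. Factor out: x = 11^3 · u with u = 2/7 a unit in ℤ_11. Expand u iteratively via a_{v+i} = u_i mod 11, u_{i+1} = (u_i − a_{v+i})/11:
  u_0 = 2/7;  a_3 = 5;  u_1 = (u_0 − 5)/11 = -3/7
  u_1 = -3/7;  a_4 = 9;  u_2 = (u_1 − 9)/11 = -6/7
  u_2 = -6/7;  a_5 = 7;  u_3 = (u_2 − 7)/11 = -5/7
  u_3 = -5/7;  a_6 = 4;  u_4 = (u_3 − 4)/11 = -3/7
Digits: (0, 0, 0, 5, 9, 7, 4).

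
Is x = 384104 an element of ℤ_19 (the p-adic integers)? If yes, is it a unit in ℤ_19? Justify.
x ∈ ℤ_19 but not a unit; v_19(x) = 3 > 0

ℤ_19 = {x ∈ ℚ_19 : v_19(x) ≥ 0} and ℤ_19^× = {x ∈ ℤ_19 : v_19(x) = 0}. Here v_19(384104) = v_19(num) − v_19(den) = 3; compare against these criteria.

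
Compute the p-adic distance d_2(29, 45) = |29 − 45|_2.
d_2(29, 45) = 1/16

Step 1 — x − y = 29 − 45 = -16. Step 2 — v_2(-16) = 4 (factor: -16 = −(2^4 · 1); the sign does not affect v_p). Step 3 — |x − y|_2 = 2^{-4} = 1/16.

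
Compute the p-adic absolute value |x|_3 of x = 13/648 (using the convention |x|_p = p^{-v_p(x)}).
|13/648|_3 = 81

Step 1 — compute v_3(x) by factoring powers of 3 out of the numerator and denominator: v_3(13/648) = -4. Step 2 — apply |x|_p = p^{-v_p(x)} = 3^{4} = 81.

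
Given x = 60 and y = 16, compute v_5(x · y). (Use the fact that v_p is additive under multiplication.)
v_5(960) = 1

v_p(x) = 1 (factor: 60 = 5^1 · 12); v_p(y) = 0 (factor: 16 = 5^0 · 16). Additivity: v_p(xy) = v_p(x) + v_p(y) = 1 + 0 = 1. (Direct check: xy = 960 = 5^1 · (192).)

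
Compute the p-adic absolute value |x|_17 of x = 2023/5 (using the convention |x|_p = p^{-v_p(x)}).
|2023/5|_17 = 1/289

Step 1 — compute v_17(x) by factoring powers of 17 out of the numerator and denominator: v_17(2023/5) = 2. Step 2 — apply |x|_p = p^{-v_p(x)} = 17^{-2} = 1/289.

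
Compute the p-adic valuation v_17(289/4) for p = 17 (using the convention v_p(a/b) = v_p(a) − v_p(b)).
v_17(289/4) = 2

Factor powers of 17 from the numerator and denominator of the reduced fraction: 289 = 17^2 · 1 and 4 = 17^0 · 4. Apply v_p(a/b) = v_p(a) − v_p(b): v_17(289/4) = 2 − 0 = 2.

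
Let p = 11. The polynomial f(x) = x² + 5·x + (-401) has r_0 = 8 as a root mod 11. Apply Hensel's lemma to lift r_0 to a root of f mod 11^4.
r_3 = 9512 (mod 14641)

Hensel: r_{i+1} = r_i − f(r_i)·(f′(r_i))^{-1} mod 11^{i+2}, f′(x) = 2x + 5. Iterate:
  r_0 = 8 (mod 11)
  r_1 = 74 (mod 121)
  r_2 = 195 (mod 1331)
  r_3 = 9512 (mod 14641)
Final: r = 9512 satisfies f(r) ≡ 0 mod 11^4.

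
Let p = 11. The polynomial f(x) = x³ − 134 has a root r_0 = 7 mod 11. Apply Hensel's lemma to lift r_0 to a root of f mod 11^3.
r_2 = 1195 (mod 1331)

Hensel: r_{i+1} = r_i − f(r_i)/f′(r_i) mod 11^{i+2}, where f′(x) = 3x². Iterate:
  r_0 = 7 (mod 11)
  r_1 = 106 (mod 121)
  r_2 = 1195 (mod 1331)
Final: r = 1195 with f(r) ≡ 0 mod 11^3.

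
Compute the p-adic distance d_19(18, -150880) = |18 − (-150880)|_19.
d_19(18, -150880) = 1/6859

Step 1 — x − y = 18 − (-150880) = 150898. Step 2 — v_19(150898) = 3 (factor: 150898 = (19^3 · 22); the sign does not affect v_p). Step 3 — |x − y|_19 = 19^{-3} = 1/6859.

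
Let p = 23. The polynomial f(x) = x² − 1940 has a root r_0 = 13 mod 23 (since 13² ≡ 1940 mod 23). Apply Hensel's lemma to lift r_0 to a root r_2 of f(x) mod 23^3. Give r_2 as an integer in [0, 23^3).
r_2 = 5188 (mod 12167)

Hensel's recurrence: r_{i+1} = r_i − f(r_i)·(f′(r_i))^{-1} mod 23^{i+2}, with f′(x) = 2x. Iterate:
  r_0 = 13 (mod 23)
  r_1 = 427 (mod 529)
  r_2 = 5188 (mod 12167)
Final: r_2 = 5188, and one checks f(r_2) ≡ 0 mod 23^3.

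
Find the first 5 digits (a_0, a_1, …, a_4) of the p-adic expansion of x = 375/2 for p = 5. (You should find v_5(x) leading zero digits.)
(a_0, …, a_4) = (0, 0, 0, 4, 2)

v_5(375/2) = 3, so a_0 = ... = a_2 = 0. Factor out: x = 5^3 · u with u = 3/2 a unit in ℤ_5. Expand u iteratively via a_{v+i} = u_i mod 5, u_{i+1} = (u_i − a_{v+i})/5:
  u_0 = 3/2;  a_3 = 4;  u_1 = (u_0 − 4)/5 = -1/2
  u_1 = -1/2;  a_4 = 2;  u_2 = (u_1 − 2)/5 = -1/2
Digits: (0, 0, 0, 4, 2).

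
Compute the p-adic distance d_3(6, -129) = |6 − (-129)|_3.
d_3(6, -129) = 1/27

Step 1 — x − y = 6 − (-129) = 135. Step 2 — v_3(135) = 3 (factor: 135 = (3^3 · 5); the sign does not affect v_p). Step 3 — |x − y|_3 = 3^{-3} = 1/27.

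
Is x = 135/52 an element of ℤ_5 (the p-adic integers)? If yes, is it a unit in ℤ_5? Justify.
x ∈ ℤ_5 but not a unit; v_5(x) = 1 > 0

ℤ_5 = {x ∈ ℚ_5 : v_5(x) ≥ 0} and ℤ_5^× = {x ∈ ℤ_5 : v_5(x) = 0}. Here v_5(135/52) = v_5(num) − v_5(den) = 1; compare against these criteria.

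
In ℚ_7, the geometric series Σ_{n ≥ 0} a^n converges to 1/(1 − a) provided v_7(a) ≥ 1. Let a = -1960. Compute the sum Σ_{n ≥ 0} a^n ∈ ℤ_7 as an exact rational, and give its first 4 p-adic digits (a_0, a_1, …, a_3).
Σ a^n = 1/(1 − a) = 1/1961;  first 4 digits = (1, 0, 2, 1)

v_7(a) = 2 ≥ 1, so the series converges in ℤ_7 to 1/(1 − a) = 1/(1 − (-1960)) = 1/1961. Expand this rational in ℤ_7: compute digits iteratively via d_i = x_i mod 7, x_{i+1} = (x_i − d_i)/7. The first 4 digits are (1, 0, 2, 1).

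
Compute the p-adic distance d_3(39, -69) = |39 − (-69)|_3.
d_3(39, -69) = 1/27

Step 1 — x − y = 39 − (-69) = 108. Step 2 — v_3(108) = 3 (factor: 108 = (3^3 · 4); the sign does not affect v_p). Step 3 — |x − y|_3 = 3^{-3} = 1/27.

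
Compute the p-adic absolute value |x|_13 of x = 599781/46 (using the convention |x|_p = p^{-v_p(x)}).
|599781/46|_13 = 1/28561

Step 1 — compute v_13(x) by factoring powers of 13 out of the numerator and denominator: v_13(599781/46) = 4. Step 2 — apply |x|_p = p^{-v_p(x)} = 13^{-4} = 1/28561.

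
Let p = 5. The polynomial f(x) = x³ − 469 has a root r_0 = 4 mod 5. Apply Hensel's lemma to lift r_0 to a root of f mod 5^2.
r_1 = 14 (mod 25)

Hensel: r_{i+1} = r_i − f(r_i)/f′(r_i) mod 5^{i+2}, where f′(x) = 3x². Iterate:
  r_0 = 4 (mod 5)
  r_1 = 14 (mod 25)
Final: r = 14 with f(r) ≡ 0 mod 5^2.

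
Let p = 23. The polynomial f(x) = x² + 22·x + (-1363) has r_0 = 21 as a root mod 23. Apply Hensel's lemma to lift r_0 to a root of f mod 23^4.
r_3 = 102555 (mod 279841)

Hensel: r_{i+1} = r_i − f(r_i)·(f′(r_i))^{-1} mod 23^{i+2}, f′(x) = 2x + 22. Iterate:
  r_0 = 21 (mod 23)
  r_1 = 458 (mod 529)
  r_2 = 5219 (mod 12167)
  r_3 = 102555 (mod 279841)
Final: r = 102555 satisfies f(r) ≡ 0 mod 23^4.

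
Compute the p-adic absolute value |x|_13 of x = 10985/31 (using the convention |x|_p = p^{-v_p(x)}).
|10985/31|_13 = 1/2197

Step 1 — compute v_13(x) by factoring powers of 13 out of the numerator and denominator: v_13(10985/31) = 3. Step 2 — apply |x|_p = p^{-v_p(x)} = 13^{-3} = 1/2197.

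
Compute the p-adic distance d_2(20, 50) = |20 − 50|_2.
d_2(20, 50) = 1/2

Step 1 — x − y = 20 − 50 = -30. Step 2 — v_2(-30) = 1 (factor: -30 = −(2^1 · 15); the sign does not affect v_p). Step 3 — |x − y|_2 = 2^{-1} = 1/2.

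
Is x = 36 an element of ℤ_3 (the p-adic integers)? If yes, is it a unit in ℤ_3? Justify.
x ∈ ℤ_3 but not a unit; v_3(x) = 2 > 0

ℤ_3 = {x ∈ ℚ_3 : v_3(x) ≥ 0} and ℤ_3^× = {x ∈ ℤ_3 : v_3(x) = 0}. Here v_3(36) = v_3(num) − v_3(den) = 2; compare against these criteria.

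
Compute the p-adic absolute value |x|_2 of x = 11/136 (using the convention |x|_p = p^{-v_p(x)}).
|11/136|_2 = 8

Step 1 — compute v_2(x) by factoring powers of 2 out of the numerator and denominator: v_2(11/136) = -3. Step 2 — apply |x|_p = p^{-v_p(x)} = 2^{3} = 8.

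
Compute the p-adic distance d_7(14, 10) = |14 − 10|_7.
d_7(14, 10) = 1

Step 1 — x − y = 14 − 10 = 4. Step 2 — v_7(4) = 0 (factor: 4 = (7^0 · 4); the sign does not affect v_p). Step 3 — |x − y|_7 = 7^{0} = 1.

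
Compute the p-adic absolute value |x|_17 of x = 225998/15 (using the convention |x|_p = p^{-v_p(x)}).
|225998/15|_17 = 1/4913

Step 1 — compute v_17(x) by factoring powers of 17 out of the numerator and denominator: v_17(225998/15) = 3. Step 2 — apply |x|_p = p^{-v_p(x)} = 17^{-3} = 1/4913.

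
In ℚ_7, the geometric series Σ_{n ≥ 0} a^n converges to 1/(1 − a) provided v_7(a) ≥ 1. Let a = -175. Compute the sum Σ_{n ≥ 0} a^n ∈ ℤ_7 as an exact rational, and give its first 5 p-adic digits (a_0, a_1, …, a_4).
Σ a^n = 1/(1 − a) = 1/176;  first 5 digits = (1, 3, 5, 3, 3)

v_7(a) = 1 ≥ 1, so the series converges in ℤ_7 to 1/(1 − a) = 1/(1 − (-175)) = 1/176. Expand this rational in ℤ_7: compute digits iteratively via d_i = x_i mod 7, x_{i+1} = (x_i − d_i)/7. The first 5 digits are (1, 3, 5, 3, 3).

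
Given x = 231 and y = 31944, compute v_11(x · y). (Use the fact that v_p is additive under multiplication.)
v_11(7379064) = 4

v_p(x) = 1 (factor: 231 = 11^1 · 21); v_p(y) = 3 (factor: 31944 = 11^3 · 24). Additivity: v_p(xy) = v_p(x) + v_p(y) = 1 + 3 = 4. (Direct check: xy = 7379064 = 11^4 · (504).)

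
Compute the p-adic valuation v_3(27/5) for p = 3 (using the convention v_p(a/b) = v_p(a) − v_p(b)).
v_3(27/5) = 3

Factor powers of 3 from the numerator and denominator of the reduced fraction: 27 = 3^3 · 1 and 5 = 3^0 · 5. Apply v_p(a/b) = v_p(a) − v_p(b): v_3(27/5) = 3 − 0 = 3.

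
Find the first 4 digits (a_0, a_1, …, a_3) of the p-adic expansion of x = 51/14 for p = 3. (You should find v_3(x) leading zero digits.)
(a_0, …, a_3) = (0, 1, 2, 0)

v_3(51/14) = 1, so a_0 = ... = a_0 = 0. Factor out: x = 3^1 · u with u = 17/14 a unit in ℤ_3. Expand u iteratively via a_{v+i} = u_i mod 3, u_{i+1} = (u_i − a_{v+i})/3:
  u_0 = 17/14;  a_1 = 1;  u_1 = (u_0 − 1)/3 = 1/14
  u_1 = 1/14;  a_2 = 2;  u_2 = (u_1 − 2)/3 = -9/14
  u_2 = -9/14;  a_3 = 0;  u_3 = (u_2 − 0)/3 = -3/14
Digits: (0, 1, 2, 0).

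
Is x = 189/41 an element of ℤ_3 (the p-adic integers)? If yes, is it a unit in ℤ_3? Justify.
x ∈ ℤ_3 but not a unit; v_3(x) = 3 > 0

ℤ_3 = {x ∈ ℚ_3 : v_3(x) ≥ 0} and ℤ_3^× = {x ∈ ℤ_3 : v_3(x) = 0}. Here v_3(189/41) = v_3(num) − v_3(den) = 3; compare against these criteria.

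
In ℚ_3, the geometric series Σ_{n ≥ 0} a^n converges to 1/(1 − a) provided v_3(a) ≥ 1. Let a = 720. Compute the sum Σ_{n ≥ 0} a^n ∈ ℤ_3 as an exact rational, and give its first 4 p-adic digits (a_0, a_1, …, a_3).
Σ a^n = 1/(1 − a) = -1/719;  first 4 digits = (1, 0, 2, 2)

v_3(a) = 2 ≥ 1, so the series converges in ℤ_3 to 1/(1 − a) = 1/(1 − 720) = -1/719. Expand this rational in ℤ_3: compute digits iteratively via d_i = x_i mod 3, x_{i+1} = (x_i − d_i)/3. The first 4 digits are (1, 0, 2, 2).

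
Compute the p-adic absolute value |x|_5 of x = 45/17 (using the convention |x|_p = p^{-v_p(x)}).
|45/17|_5 = 1/5

Step 1 — compute v_5(x) by factoring powers of 5 out of the numerator and denominator: v_5(45/17) = 1. Step 2 — apply |x|_p = p^{-v_p(x)} = 5^{-1} = 1/5.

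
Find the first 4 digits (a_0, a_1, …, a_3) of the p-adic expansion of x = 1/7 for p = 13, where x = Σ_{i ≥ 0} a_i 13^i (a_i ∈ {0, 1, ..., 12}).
(a_0, …, a_3) = (2, 11, 1, 11)

v_13(1/7) = 0 (numerator and denominator both coprime to 13), so x ∈ ℤ_13^×. Compute digits iteratively via a_i = x_i mod 13, x_{i+1} = (x_i − a_i)/13, with x_0 = x:
  x_0 = 1/7;  a_0 = 2;  x_1 = (x_0 − 2)/13 = -1/7
  x_1 = -1/7;  a_1 = 11;  x_2 = (x_1 − 11)/13 = -6/7
  x_2 = -6/7;  a_2 = 1;  x_3 = (x_2 − 1)/13 = -1/7
  x_3 = -1/7;  a_3 = 11;  x_4 = (x_3 − 11)/13 = -6/7
Digits: (2, 11, 1, 11).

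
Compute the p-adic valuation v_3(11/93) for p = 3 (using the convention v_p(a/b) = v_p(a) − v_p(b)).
v_3(11/93) = -1

Factor powers of 3 from the numerator and denominator of the reduced fraction: 11 = 3^0 · 11 and 93 = 3^1 · 31. Apply v_p(a/b) = v_p(a) − v_p(b): v_3(11/93) = 0 − 1 = -1.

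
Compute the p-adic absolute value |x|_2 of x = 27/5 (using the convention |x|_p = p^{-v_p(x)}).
|27/5|_2 = 1

Step 1 — compute v_2(x) by factoring powers of 2 out of the numerator and denominator: v_2(27/5) = 0. Step 2 — apply |x|_p = p^{-v_p(x)} = 2^{0} = 1.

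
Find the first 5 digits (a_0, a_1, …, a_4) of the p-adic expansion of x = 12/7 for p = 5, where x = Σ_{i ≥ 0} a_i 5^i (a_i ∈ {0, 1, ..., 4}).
(a_0, …, a_4) = (1, 3, 3, 0, 2)

v_5(12/7) = 0 (numerator and denominator both coprime to 5), so x ∈ ℤ_5^×. Compute digits iteratively via a_i = x_i mod 5, x_{i+1} = (x_i − a_i)/5, with x_0 = x:
  x_0 = 12/7;  a_0 = 1;  x_1 = (x_0 − 1)/5 = 1/7
  x_1 = 1/7;  a_1 = 3;  x_2 = (x_1 − 3)/5 = -4/7
  x_2 = -4/7;  a_2 = 3;  x_3 = (x_2 − 3)/5 = -5/7
  x_3 = -5/7;  a_3 = 0;  x_4 = (x_3 − 0)/5 = -1/7
  x_4 = -1/7;  a_4 = 2;  x_5 = (x_4 − 2)/5 = -3/7
Digits: (1, 3, 3, 0, 2).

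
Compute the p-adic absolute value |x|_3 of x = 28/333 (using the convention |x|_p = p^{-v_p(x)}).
|28/333|_3 = 9

Step 1 — compute v_3(x) by factoring powers of 3 out of the numerator and denominator: v_3(28/333) = -2. Step 2 — apply |x|_p = p^{-v_p(x)} = 3^{2} = 9.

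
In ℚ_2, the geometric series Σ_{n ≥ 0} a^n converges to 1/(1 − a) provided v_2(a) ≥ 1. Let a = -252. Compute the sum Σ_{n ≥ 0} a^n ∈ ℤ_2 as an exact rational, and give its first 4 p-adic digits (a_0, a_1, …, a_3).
Σ a^n = 1/(1 − a) = 1/253;  first 4 digits = (1, 0, 1, 0)

v_2(a) = 2 ≥ 1, so the series converges in ℤ_2 to 1/(1 − a) = 1/(1 − (-252)) = 1/253. Expand this rational in ℤ_2: compute digits iteratively via d_i = x_i mod 2, x_{i+1} = (x_i − d_i)/2. The first 4 digits are (1, 0, 1, 0).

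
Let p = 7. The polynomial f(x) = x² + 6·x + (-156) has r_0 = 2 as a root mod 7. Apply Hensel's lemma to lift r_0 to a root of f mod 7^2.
r_1 = 16 (mod 49)

Hensel: r_{i+1} = r_i − f(r_i)·(f′(r_i))^{-1} mod 7^{i+2}, f′(x) = 2x + 6. Iterate:
  r_0 = 2 (mod 7)
  r_1 = 16 (mod 49)
Final: r = 16 satisfies f(r) ≡ 0 mod 7^2.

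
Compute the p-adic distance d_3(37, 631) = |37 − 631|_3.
d_3(37, 631) = 1/27

Step 1 — x − y = 37 − 631 = -594. Step 2 — v_3(-594) = 3 (factor: -594 = −(3^3 · 22); the sign does not affect v_p). Step 3 — |x − y|_3 = 3^{-3} = 1/27.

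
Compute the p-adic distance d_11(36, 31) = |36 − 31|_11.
d_11(36, 31) = 1

Step 1 — x − y = 36 − 31 = 5. Step 2 — v_11(5) = 0 (factor: 5 = (11^0 · 5); the sign does not affect v_p). Step 3 — |x − y|_11 = 11^{0} = 1.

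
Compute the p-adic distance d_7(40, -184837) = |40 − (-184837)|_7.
d_7(40, -184837) = 1/16807

Step 1 — x − y = 40 − (-184837) = 184877. Step 2 — v_7(184877) = 5 (factor: 184877 = (7^5 · 11); the sign does not affect v_p). Step 3 — |x − y|_7 = 7^{-5} = 1/16807.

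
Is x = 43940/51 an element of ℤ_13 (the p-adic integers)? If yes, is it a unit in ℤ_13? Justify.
x ∈ ℤ_13 but not a unit; v_13(x) = 3 > 0

ℤ_13 = {x ∈ ℚ_13 : v_13(x) ≥ 0} and ℤ_13^× = {x ∈ ℤ_13 : v_13(x) = 0}. Here v_13(43940/51) = v_13(num) − v_13(den) = 3; compare against these criteria.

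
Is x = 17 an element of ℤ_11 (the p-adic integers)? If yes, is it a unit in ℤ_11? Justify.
x ∈ ℤ_11^× (unit); v_11(x) = 0

ℤ_11 = {x ∈ ℚ_11 : v_11(x) ≥ 0} and ℤ_11^× = {x ∈ ℤ_11 : v_11(x) = 0}. Here v_11(17) = v_11(num) − v_11(den) = 0; compare against these criteria.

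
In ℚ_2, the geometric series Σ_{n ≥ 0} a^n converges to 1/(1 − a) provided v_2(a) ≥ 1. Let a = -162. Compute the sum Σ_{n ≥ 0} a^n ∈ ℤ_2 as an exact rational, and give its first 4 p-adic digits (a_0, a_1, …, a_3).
Σ a^n = 1/(1 − a) = 1/163;  first 4 digits = (1, 1, 0, 1)

v_2(a) = 1 ≥ 1, so the series converges in ℤ_2 to 1/(1 − a) = 1/(1 − (-162)) = 1/163. Expand this rational in ℤ_2: compute digits iteratively via d_i = x_i mod 2, x_{i+1} = (x_i − d_i)/2. The first 4 digits are (1, 1, 0, 1).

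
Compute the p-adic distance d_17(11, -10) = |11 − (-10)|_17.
d_17(11, -10) = 1

Step 1 — x − y = 11 − (-10) = 21. Step 2 — v_17(21) = 0 (factor: 21 = (17^0 · 21); the sign does not affect v_p). Step 3 — |x − y|_17 = 17^{0} = 1.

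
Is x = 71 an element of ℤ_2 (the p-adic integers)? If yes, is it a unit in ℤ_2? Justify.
x ∈ ℤ_2^× (unit); v_2(x) = 0

ℤ_2 = {x ∈ ℚ_2 : v_2(x) ≥ 0} and ℤ_2^× = {x ∈ ℤ_2 : v_2(x) = 0}. Here v_2(71) = v_2(num) − v_2(den) = 0; compare against these criteria.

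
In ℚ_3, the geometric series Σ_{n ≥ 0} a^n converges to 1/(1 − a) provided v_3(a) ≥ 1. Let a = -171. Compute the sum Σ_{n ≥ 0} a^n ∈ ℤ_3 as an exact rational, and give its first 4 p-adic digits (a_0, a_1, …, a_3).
Σ a^n = 1/(1 − a) = 1/172;  first 4 digits = (1, 0, 2, 2)

v_3(a) = 2 ≥ 1, so the series converges in ℤ_3 to 1/(1 − a) = 1/(1 − (-171)) = 1/172. Expand this rational in ℤ_3: compute digits iteratively via d_i = x_i mod 3, x_{i+1} = (x_i − d_i)/3. The first 4 digits are (1, 0, 2, 2).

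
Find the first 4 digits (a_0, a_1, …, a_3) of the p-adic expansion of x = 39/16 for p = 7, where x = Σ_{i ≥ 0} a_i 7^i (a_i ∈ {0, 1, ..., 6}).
(a_0, …, a_3) = (2, 4, 6, 3)

v_7(39/16) = 0 (numerator and denominator both coprime to 7), so x ∈ ℤ_7^×. Compute digits iteratively via a_i = x_i mod 7, x_{i+1} = (x_i − a_i)/7, with x_0 = x:
  x_0 = 39/16;  a_0 = 2;  x_1 = (x_0 − 2)/7 = 1/16
  x_1 = 1/16;  a_1 = 4;  x_2 = (x_1 − 4)/7 = -9/16
  x_2 = -9/16;  a_2 = 6;  x_3 = (x_2 − 6)/7 = -15/16
  x_3 = -15/16;  a_3 = 3;  x_4 = (x_3 − 3)/7 = -9/16
Digits: (2, 4, 6, 3).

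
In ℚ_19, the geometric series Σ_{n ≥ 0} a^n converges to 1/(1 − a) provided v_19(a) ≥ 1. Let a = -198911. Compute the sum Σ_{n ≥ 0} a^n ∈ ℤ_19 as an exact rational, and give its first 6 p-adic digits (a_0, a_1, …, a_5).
Σ a^n = 1/(1 − a) = 1/198912;  first 6 digits = (1, 0, 0, 9, 17, 18)

v_19(a) = 3 ≥ 1, so the series converges in ℤ_19 to 1/(1 − a) = 1/(1 − (-198911)) = 1/198912. Expand this rational in ℤ_19: compute digits iteratively via d_i = x_i mod 19, x_{i+1} = (x_i − d_i)/19. The first 6 digits are (1, 0, 0, 9, 17, 18).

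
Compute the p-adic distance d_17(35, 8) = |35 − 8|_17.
d_17(35, 8) = 1

Step 1 — x − y = 35 − 8 = 27. Step 2 — v_17(27) = 0 (factor: 27 = (17^0 · 27); the sign does not affect v_p). Step 3 — |x − y|_17 = 17^{0} = 1.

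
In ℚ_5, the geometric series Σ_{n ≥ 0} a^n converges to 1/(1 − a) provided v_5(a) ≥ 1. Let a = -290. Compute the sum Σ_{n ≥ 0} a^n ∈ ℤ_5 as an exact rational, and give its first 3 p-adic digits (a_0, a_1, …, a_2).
Σ a^n = 1/(1 − a) = 1/291;  first 3 digits = (1, 2, 2)

v_5(a) = 1 ≥ 1, so the series converges in ℤ_5 to 1/(1 − a) = 1/(1 − (-290)) = 1/291. Expand this rational in ℤ_5: compute digits iteratively via d_i = x_i mod 5, x_{i+1} = (x_i − d_i)/5. The first 3 digits are (1, 2, 2).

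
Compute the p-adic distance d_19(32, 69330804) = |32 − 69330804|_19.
d_19(32, 69330804) = 1/2476099

Step 1 — x − y = 32 − 69330804 = -69330772. Step 2 — v_19(-69330772) = 5 (factor: -69330772 = −(19^5 · 28); the sign does not affect v_p). Step 3 — |x − y|_19 = 19^{-5} = 1/2476099.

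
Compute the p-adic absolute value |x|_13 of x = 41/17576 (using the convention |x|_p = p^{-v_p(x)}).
|41/17576|_13 = 2197

Step 1 — compute v_13(x) by factoring powers of 13 out of the numerator and denominator: v_13(41/17576) = -3. Step 2 — apply |x|_p = p^{-v_p(x)} = 13^{3} = 2197.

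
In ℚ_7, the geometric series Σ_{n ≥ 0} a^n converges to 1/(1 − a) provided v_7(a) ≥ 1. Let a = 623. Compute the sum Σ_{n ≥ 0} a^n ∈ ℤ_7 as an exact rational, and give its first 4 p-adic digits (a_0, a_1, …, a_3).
Σ a^n = 1/(1 − a) = -1/622;  first 4 digits = (1, 5, 2, 5)

v_7(a) = 1 ≥ 1, so the series converges in ℤ_7 to 1/(1 − a) = 1/(1 − 623) = -1/622. Expand this rational in ℤ_7: compute digits iteratively via d_i = x_i mod 7, x_{i+1} = (x_i − d_i)/7. The first 4 digits are (1, 5, 2, 5).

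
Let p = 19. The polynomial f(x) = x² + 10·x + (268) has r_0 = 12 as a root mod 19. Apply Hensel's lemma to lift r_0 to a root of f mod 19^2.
r_1 = 145 (mod 361)

Hensel: r_{i+1} = r_i − f(r_i)·(f′(r_i))^{-1} mod 19^{i+2}, f′(x) = 2x + 10. Iterate:
  r_0 = 12 (mod 19)
  r_1 = 145 (mod 361)
Final: r = 145 satisfies f(r) ≡ 0 mod 19^2.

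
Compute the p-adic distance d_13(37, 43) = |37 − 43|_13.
d_13(37, 43) = 1

Step 1 — x − y = 37 − 43 = -6. Step 2 — v_13(-6) = 0 (factor: -6 = −(13^0 · 6); the sign does not affect v_p). Step 3 — |x − y|_13 = 13^{0} = 1.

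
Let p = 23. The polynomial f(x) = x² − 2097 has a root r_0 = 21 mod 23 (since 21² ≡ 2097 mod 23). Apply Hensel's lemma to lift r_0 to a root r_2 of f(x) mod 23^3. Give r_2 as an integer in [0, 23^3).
r_2 = 1194 (mod 12167)

Hensel's recurrence: r_{i+1} = r_i − f(r_i)·(f′(r_i))^{-1} mod 23^{i+2}, with f′(x) = 2x. Iterate:
  r_0 = 21 (mod 23)
  r_1 = 136 (mod 529)
  r_2 = 1194 (mod 12167)
Final: r_2 = 1194, and one checks f(r_2) ≡ 0 mod 23^3.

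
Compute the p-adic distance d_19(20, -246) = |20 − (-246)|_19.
d_19(20, -246) = 1/19

Step 1 — x − y = 20 − (-246) = 266. Step 2 — v_19(266) = 1 (factor: 266 = (19^1 · 14); the sign does not affect v_p). Step 3 — |x − y|_19 = 19^{-1} = 1/19.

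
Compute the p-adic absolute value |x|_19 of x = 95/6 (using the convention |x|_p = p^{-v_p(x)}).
|95/6|_19 = 1/19

Step 1 — compute v_19(x) by factoring powers of 19 out of the numerator and denominator: v_19(95/6) = 1. Step 2 — apply |x|_p = p^{-v_p(x)} = 19^{-1} = 1/19.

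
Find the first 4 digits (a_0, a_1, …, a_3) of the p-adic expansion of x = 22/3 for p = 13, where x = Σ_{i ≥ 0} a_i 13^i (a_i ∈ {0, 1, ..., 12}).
(a_0, …, a_3) = (3, 9, 8, 8)

v_13(22/3) = 0 (numerator and denominator both coprime to 13), so x ∈ ℤ_13^×. Compute digits iteratively via a_i = x_i mod 13, x_{i+1} = (x_i − a_i)/13, with x_0 = x:
  x_0 = 22/3;  a_0 = 3;  x_1 = (x_0 − 3)/13 = 1/3
  x_1 = 1/3;  a_1 = 9;  x_2 = (x_1 − 9)/13 = -2/3
  x_2 = -2/3;  a_2 = 8;  x_3 = (x_2 − 8)/13 = -2/3
  x_3 = -2/3;  a_3 = 8;  x_4 = (x_3 − 8)/13 = -2/3
Digits: (3, 9, 8, 8).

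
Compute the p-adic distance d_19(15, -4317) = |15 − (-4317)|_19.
d_19(15, -4317) = 1/361

Step 1 — x − y = 15 − (-4317) = 4332. Step 2 — v_19(4332) = 2 (factor: 4332 = (19^2 · 12); the sign does not affect v_p). Step 3 — |x − y|_19 = 19^{-2} = 1/361.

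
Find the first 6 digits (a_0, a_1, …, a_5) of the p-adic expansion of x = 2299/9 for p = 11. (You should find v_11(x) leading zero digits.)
(a_0, …, a_5) = (0, 0, 7, 2, 1, 6)

v_11(2299/9) = 2, so a_0 = ... = a_1 = 0. Factor out: x = 11^2 · u with u = 19/9 a unit in ℤ_11. Expand u iteratively via a_{v+i} = u_i mod 11, u_{i+1} = (u_i − a_{v+i})/11:
  u_0 = 19/9;  a_2 = 7;  u_1 = (u_0 − 7)/11 = -4/9
  u_1 = -4/9;  a_3 = 2;  u_2 = (u_1 − 2)/11 = -2/9
  u_2 = -2/9;  a_4 = 1;  u_3 = (u_2 − 1)/11 = -1/9
  u_3 = -1/9;  a_5 = 6;  u_4 = (u_3 − 6)/11 = -5/9
Digits: (0, 0, 7, 2, 1, 6).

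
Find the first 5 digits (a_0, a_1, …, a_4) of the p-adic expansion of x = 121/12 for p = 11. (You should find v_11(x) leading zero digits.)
(a_0, …, a_4) = (0, 0, 1, 10, 0)

v_11(121/12) = 2, so a_0 = ... = a_1 = 0. Factor out: x = 11^2 · u with u = 1/12 a unit in ℤ_11. Expand u iteratively via a_{v+i} = u_i mod 11, u_{i+1} = (u_i − a_{v+i})/11:
  u_0 = 1/12;  a_2 = 1;  u_1 = (u_0 − 1)/11 = -1/12
  u_1 = -1/12;  a_3 = 10;  u_2 = (u_1 − 10)/11 = -11/12
  u_2 = -11/12;  a_4 = 0;  u_3 = (u_2 − 0)/11 = -1/12
Digits: (0, 0, 1, 10, 0).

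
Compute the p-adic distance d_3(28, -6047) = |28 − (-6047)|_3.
d_3(28, -6047) = 1/243

Step 1 — x − y = 28 − (-6047) = 6075. Step 2 — v_3(6075) = 5 (factor: 6075 = (3^5 · 25); the sign does not affect v_p). Step 3 — |x − y|_3 = 3^{-5} = 1/243.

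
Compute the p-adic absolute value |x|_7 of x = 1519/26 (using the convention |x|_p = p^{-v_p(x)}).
|1519/26|_7 = 1/49

Step 1 — compute v_7(x) by factoring powers of 7 out of the numerator and denominator: v_7(1519/26) = 2. Step 2 — apply |x|_p = p^{-v_p(x)} = 7^{-2} = 1/49.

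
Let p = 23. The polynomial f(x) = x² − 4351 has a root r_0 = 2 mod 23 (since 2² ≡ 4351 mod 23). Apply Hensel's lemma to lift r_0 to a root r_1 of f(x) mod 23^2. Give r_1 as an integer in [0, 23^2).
r_1 = 163 (mod 529)

Hensel's recurrence: r_{i+1} = r_i − f(r_i)·(f′(r_i))^{-1} mod 23^{i+2}, with f′(x) = 2x. Iterate:
  r_0 = 2 (mod 23)
  r_1 = 163 (mod 529)
Final: r_1 = 163, and one checks f(r_1) ≡ 0 mod 23^2.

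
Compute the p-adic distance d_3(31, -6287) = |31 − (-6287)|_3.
d_3(31, -6287) = 1/243

Step 1 — x − y = 31 − (-6287) = 6318. Step 2 — v_3(6318) = 5 (factor: 6318 = (3^5 · 26); the sign does not affect v_p). Step 3 — |x − y|_3 = 3^{-5} = 1/243.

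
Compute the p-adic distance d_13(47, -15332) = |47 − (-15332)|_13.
d_13(47, -15332) = 1/2197

Step 1 — x − y = 47 − (-15332) = 15379. Step 2 — v_13(15379) = 3 (factor: 15379 = (13^3 · 7); the sign does not affect v_p). Step 3 — |x − y|_13 = 13^{-3} = 1/2197.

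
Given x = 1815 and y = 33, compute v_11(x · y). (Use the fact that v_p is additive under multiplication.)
v_11(59895) = 3

v_p(x) = 2 (factor: 1815 = 11^2 · 15); v_p(y) = 1 (factor: 33 = 11^1 · 3). Additivity: v_p(xy) = v_p(x) + v_p(y) = 2 + 1 = 3. (Direct check: xy = 59895 = 11^3 · (45).)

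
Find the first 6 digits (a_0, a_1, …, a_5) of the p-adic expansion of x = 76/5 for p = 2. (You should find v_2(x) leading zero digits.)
(a_0, …, a_5) = (0, 0, 1, 1, 1, 0)

v_2(76/5) = 2, so a_0 = ... = a_1 = 0. Factor out: x = 2^2 · u with u = 19/5 a unit in ℤ_2. Expand u iteratively via a_{v+i} = u_i mod 2, u_{i+1} = (u_i − a_{v+i})/2:
  u_0 = 19/5;  a_2 = 1;  u_1 = (u_0 − 1)/2 = 7/5
  u_1 = 7/5;  a_3 = 1;  u_2 = (u_1 − 1)/2 = 1/5
  u_2 = 1/5;  a_4 = 1;  u_3 = (u_2 − 1)/2 = -2/5
  u_3 = -2/5;  a_5 = 0;  u_4 = (u_3 − 0)/2 = -1/5
Digits: (0, 0, 1, 1, 1, 0).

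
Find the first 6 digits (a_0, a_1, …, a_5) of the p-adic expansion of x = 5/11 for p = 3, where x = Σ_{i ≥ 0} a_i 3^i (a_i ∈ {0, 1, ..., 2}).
(a_0, …, a_5) = (1, 2, 2, 1, 1, 0)

v_3(5/11) = 0 (numerator and denominator both coprime to 3), so x ∈ ℤ_3^×. Compute digits iteratively via a_i = x_i mod 3, x_{i+1} = (x_i − a_i)/3, with x_0 = x:
  x_0 = 5/11;  a_0 = 1;  x_1 = (x_0 − 1)/3 = -2/11
  x_1 = -2/11;  a_1 = 2;  x_2 = (x_1 − 2)/3 = -8/11
  x_2 = -8/11;  a_2 = 2;  x_3 = (x_2 − 2)/3 = -10/11
  x_3 = -10/11;  a_3 = 1;  x_4 = (x_3 − 1)/3 = -7/11
  x_4 = -7/11;  a_4 = 1;  x_5 = (x_4 − 1)/3 = -6/11
  x_5 = -6/11;  a_5 = 0;  x_6 = (x_5 − 0)/3 = -2/11
Digits: (1, 2, 2, 1, 1, 0).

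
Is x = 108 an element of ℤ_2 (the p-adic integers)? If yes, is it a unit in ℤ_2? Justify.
x ∈ ℤ_2 but not a unit; v_2(x) = 2 > 0

ℤ_2 = {x ∈ ℚ_2 : v_2(x) ≥ 0} and ℤ_2^× = {x ∈ ℤ_2 : v_2(x) = 0}. Here v_2(108) = v_2(num) − v_2(den) = 2; compare against these criteria.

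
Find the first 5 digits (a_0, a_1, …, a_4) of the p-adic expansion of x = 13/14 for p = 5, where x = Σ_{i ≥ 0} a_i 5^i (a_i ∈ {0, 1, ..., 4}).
(a_0, …, a_4) = (2, 3, 4, 3, 1)

v_5(13/14) = 0 (numerator and denominator both coprime to 5), so x ∈ ℤ_5^×. Compute digits iteratively via a_i = x_i mod 5, x_{i+1} = (x_i − a_i)/5, with x_0 = x:
  x_0 = 13/14;  a_0 = 2;  x_1 = (x_0 − 2)/5 = -3/14
  x_1 = -3/14;  a_1 = 3;  x_2 = (x_1 − 3)/5 = -9/14
  x_2 = -9/14;  a_2 = 4;  x_3 = (x_2 − 4)/5 = -13/14
  x_3 = -13/14;  a_3 = 3;  x_4 = (x_3 − 3)/5 = -11/14
  x_4 = -11/14;  a_4 = 1;  x_5 = (x_4 − 1)/5 = -5/14
Digits: (2, 3, 4, 3, 1).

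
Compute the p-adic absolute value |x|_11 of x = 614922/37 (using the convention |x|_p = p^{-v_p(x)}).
|614922/37|_11 = 1/14641

Step 1 — compute v_11(x) by factoring powers of 11 out of the numerator and denominator: v_11(614922/37) = 4. Step 2 — apply |x|_p = p^{-v_p(x)} = 11^{-4} = 1/14641.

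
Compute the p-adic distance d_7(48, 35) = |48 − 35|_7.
d_7(48, 35) = 1

Step 1 — x − y = 48 − 35 = 13. Step 2 — v_7(13) = 0 (factor: 13 = (7^0 · 13); the sign does not affect v_p). Step 3 — |x − y|_7 = 7^{0} = 1.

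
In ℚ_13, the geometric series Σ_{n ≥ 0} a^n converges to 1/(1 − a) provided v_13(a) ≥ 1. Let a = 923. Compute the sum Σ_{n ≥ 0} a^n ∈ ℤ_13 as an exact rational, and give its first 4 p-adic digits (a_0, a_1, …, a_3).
Σ a^n = 1/(1 − a) = -1/922;  first 4 digits = (1, 6, 2, 6)

v_13(a) = 1 ≥ 1, so the series converges in ℤ_13 to 1/(1 − a) = 1/(1 − 923) = -1/922. Expand this rational in ℤ_13: compute digits iteratively via d_i = x_i mod 13, x_{i+1} = (x_i − d_i)/13. The first 4 digits are (1, 6, 2, 6).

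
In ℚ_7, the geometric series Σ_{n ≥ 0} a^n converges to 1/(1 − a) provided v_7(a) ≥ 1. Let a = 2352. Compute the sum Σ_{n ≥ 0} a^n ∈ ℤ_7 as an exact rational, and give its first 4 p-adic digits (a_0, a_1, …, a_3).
Σ a^n = 1/(1 − a) = -1/2351;  first 4 digits = (1, 0, 6, 6)

v_7(a) = 2 ≥ 1, so the series converges in ℤ_7 to 1/(1 − a) = 1/(1 − 2352) = -1/2351. Expand this rational in ℤ_7: compute digits iteratively via d_i = x_i mod 7, x_{i+1} = (x_i − d_i)/7. The first 4 digits are (1, 0, 6, 6).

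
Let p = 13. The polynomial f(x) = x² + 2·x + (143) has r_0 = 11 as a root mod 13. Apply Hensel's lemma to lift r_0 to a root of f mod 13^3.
r_2 = 154 (mod 2197)

Hensel: r_{i+1} = r_i − f(r_i)·(f′(r_i))^{-1} mod 13^{i+2}, f′(x) = 2x + 2. Iterate:
  r_0 = 11 (mod 13)
  r_1 = 154 (mod 169)
  r_2 = 154 (mod 2197)
Final: r = 154 satisfies f(r) ≡ 0 mod 13^3.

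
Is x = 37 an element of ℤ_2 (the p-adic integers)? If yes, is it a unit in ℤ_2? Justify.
x ∈ ℤ_2^× (unit); v_2(x) = 0

ℤ_2 = {x ∈ ℚ_2 : v_2(x) ≥ 0} and ℤ_2^× = {x ∈ ℤ_2 : v_2(x) = 0}. Here v_2(37) = v_2(num) − v_2(den) = 0; compare against these criteria.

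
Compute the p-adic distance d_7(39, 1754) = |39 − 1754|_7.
d_7(39, 1754) = 1/343

Step 1 — x − y = 39 − 1754 = -1715. Step 2 — v_7(-1715) = 3 (factor: -1715 = −(7^3 · 5); the sign does not affect v_p). Step 3 — |x − y|_7 = 7^{-3} = 1/343.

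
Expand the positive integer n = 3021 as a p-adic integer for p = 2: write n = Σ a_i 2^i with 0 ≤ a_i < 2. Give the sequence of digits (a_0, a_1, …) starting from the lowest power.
(a_0, a_1, …) = (1, 0, 1, 1, 0, 0, 1, 1, 1, 1, 0, 1)

Repeated division by 2 gives the digits low-to-high: 3021 = 1 + 1·2^2 + 1·2^3 + 1·2^6 + 1·2^7 + 1·2^8 + 1·2^9 + 1·2^11. Digit sequence: (1, 0, 1, 1, 0, 0, 1, 1, 1, 1, 0, 1).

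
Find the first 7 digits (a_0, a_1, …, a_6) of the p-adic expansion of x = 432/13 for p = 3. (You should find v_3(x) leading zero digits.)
(a_0, …, a_6) = (0, 0, 0, 1, 1, 2, 2)

v_3(432/13) = 3, so a_0 = ... = a_2 = 0. Factor out: x = 3^3 · u with u = 16/13 a unit in ℤ_3. Expand u iteratively via a_{v+i} = u_i mod 3, u_{i+1} = (u_i − a_{v+i})/3:
  u_0 = 16/13;  a_3 = 1;  u_1 = (u_0 − 1)/3 = 1/13
  u_1 = 1/13;  a_4 = 1;  u_2 = (u_1 − 1)/3 = -4/13
  u_2 = -4/13;  a_5 = 2;  u_3 = (u_2 − 2)/3 = -10/13
  u_3 = -10/13;  a_6 = 2;  u_4 = (u_3 − 2)/3 = -12/13
Digits: (0, 0, 0, 1, 1, 2, 2).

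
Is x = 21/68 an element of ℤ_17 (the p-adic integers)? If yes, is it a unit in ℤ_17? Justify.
x ∉ ℤ_17 (v_17(x) = -1 < 0)

ℤ_17 = {x ∈ ℚ_17 : v_17(x) ≥ 0} and ℤ_17^× = {x ∈ ℤ_17 : v_17(x) = 0}. Here v_17(21/68) = v_17(num) − v_17(den) = -1; compare against these criteria.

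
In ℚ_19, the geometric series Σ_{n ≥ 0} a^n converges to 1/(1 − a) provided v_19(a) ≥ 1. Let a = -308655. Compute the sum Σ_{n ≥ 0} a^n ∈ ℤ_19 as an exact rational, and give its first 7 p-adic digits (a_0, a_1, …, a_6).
Σ a^n = 1/(1 − a) = 1/308656;  first 7 digits = (1, 0, 0, 12, 16, 18, 10)

v_19(a) = 3 ≥ 1, so the series converges in ℤ_19 to 1/(1 − a) = 1/(1 − (-308655)) = 1/308656. Expand this rational in ℤ_19: compute digits iteratively via d_i = x_i mod 19, x_{i+1} = (x_i − d_i)/19. The first 7 digits are (1, 0, 0, 12, 16, 18, 10).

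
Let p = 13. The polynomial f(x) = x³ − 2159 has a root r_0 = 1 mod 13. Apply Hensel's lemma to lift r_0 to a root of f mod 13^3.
r_2 = 2016 (mod 2197)

Hensel: r_{i+1} = r_i − f(r_i)/f′(r_i) mod 13^{i+2}, where f′(x) = 3x². Iterate:
  r_0 = 1 (mod 13)
  r_1 = 157 (mod 169)
  r_2 = 2016 (mod 2197)
Final: r = 2016 with f(r) ≡ 0 mod 13^3.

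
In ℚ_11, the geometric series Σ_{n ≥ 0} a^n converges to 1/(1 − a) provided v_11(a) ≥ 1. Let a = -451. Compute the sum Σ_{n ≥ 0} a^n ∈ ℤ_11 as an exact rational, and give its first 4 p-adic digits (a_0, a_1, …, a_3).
Σ a^n = 1/(1 − a) = 1/452;  first 4 digits = (1, 3, 5, 3)

v_11(a) = 1 ≥ 1, so the series converges in ℤ_11 to 1/(1 − a) = 1/(1 − (-451)) = 1/452. Expand this rational in ℤ_11: compute digits iteratively via d_i = x_i mod 11, x_{i+1} = (x_i − d_i)/11. The first 4 digits are (1, 3, 5, 3).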